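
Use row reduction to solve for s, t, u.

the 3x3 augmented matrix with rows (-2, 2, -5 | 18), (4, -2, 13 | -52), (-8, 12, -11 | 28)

(-1, -2, -4)

Forward elimination on [A|b]:
R2 <- R2 - (-2)*R1:  [   0    2    3  -16 ]
R3 <- R3 - (4)*R1:  [   0    4    9  -44 ]
R3 <- R3 - (2)*R2:  [   0    0    3  -12 ]
Row echelon form:
[ -2  2  -5  |   18 ]
[  0  2   3  |  -16 ]
[  0  0   3  |  -12 ]
Back-substitution:
u = (-12) / 3 = -4
t = (-16 - (3)*(-4)) / 2 = -2
s = (18 - (2)*(-2) - (-5)*(-4)) / -2 = -1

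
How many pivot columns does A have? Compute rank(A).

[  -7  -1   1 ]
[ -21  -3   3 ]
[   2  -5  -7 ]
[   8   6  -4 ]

Row reduction:
R2 <- R2 - (3)*R1:  [ 0  0  0 ]
R3 <- R3 - (-2/7)*R1:  [     0  -37/7  -47/7 ]
R4 <- R4 - (-8/7)*R1:  [     0   34/7  -20/7 ]
R2 <-> R3   (pivot in column 2 was zero)
[ -7     -1      1 ]
[  0  -37/7  -47/7 ]
[  0      0      0 ]
[  0   34/7  -20/7 ]
R4 <- R4 - (-34/37)*R2:  [       0        0  -334/37 ]
R3 <-> R4   (pivot in column 3 was zero)
[ -7     -1        1 ]
[  0  -37/7    -47/7 ]
[  0      0  -334/37 ]
[  0      0        0 ]
Row echelon form:
[ -7     -1        1 ]
[  0  -37/7    -47/7 ]
[  0      0  -334/37 ]
[  0      0        0 ]
Nonzero rows / pivot columns: 3

rank(A) = 3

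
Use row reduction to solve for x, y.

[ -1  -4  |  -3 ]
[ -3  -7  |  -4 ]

(-1, 1)

Forward elimination on [A|b]:
R2 <- R2 - (3)*R1:  [ 0  5  5 ]
Row echelon form:
[ -1  -4  |  -3 ]
[  0   5  |   5 ]
Back-substitution:
y = (5) / 5 = 1
x = (-3 - (-4)*(1)) / -1 = -1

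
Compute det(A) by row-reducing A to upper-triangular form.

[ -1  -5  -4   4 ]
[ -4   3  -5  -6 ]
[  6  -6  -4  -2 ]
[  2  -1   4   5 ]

Forward elimination:
R2 <- R2 - (4)*R1:  [   0   23   11  -22 ]
R3 <- R3 - (-6)*R1:  [   0  -36  -28   22 ]
R4 <- R4 - (-2)*R1:  [   0  -11   -4   13 ]
R3 <- R3 - (-36/23)*R2:  [       0        0  -248/23  -286/23 ]
R4 <- R4 - (-11/23)*R2:  [     0      0  29/23  57/23 ]
R4 <- R4 - (-29/248)*R3:  [       0        0        0  127/124 ]
Upper-triangular form:
[ -1  -5       -4        4 ]
[  0  23       11      -22 ]
[  0   0  -248/23  -286/23 ]
[  0   0        0  127/124 ]
det(A) = (-1)^0 * (-1) * (23) * (-248/23) * (127/124) = 254  (0 row swaps -> sign +1)

det(A) = 254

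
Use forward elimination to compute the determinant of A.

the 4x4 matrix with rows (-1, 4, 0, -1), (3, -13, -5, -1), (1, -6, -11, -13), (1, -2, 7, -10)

det(A) = 1

Forward elimination:
R2 <- R2 - (-3)*R1:  [  0  -1  -5  -4 ]
R3 <- R3 - (-1)*R1:  [   0   -2  -11  -14 ]
R4 <- R4 - (-1)*R1:  [   0    2    7  -11 ]
R3 <- R3 - (2)*R2:  [  0   0  -1  -6 ]
R4 <- R4 - (-2)*R2:  [   0    0   -3  -19 ]
R4 <- R4 - (3)*R3:  [  0   0   0  -1 ]
Upper-triangular form:
[ -1   4   0  -1 ]
[  0  -1  -5  -4 ]
[  0   0  -1  -6 ]
[  0   0   0  -1 ]
det(A) = (-1)^0 * (-1) * (-1) * (-1) * (-1) = 1  (0 row swaps -> sign +1)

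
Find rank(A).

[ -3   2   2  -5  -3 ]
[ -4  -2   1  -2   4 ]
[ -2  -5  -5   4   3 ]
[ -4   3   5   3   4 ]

rank(A) = 4

Row reduction:
R2 <- R2 - (4/3)*R1:  [     0  -14/3   -5/3   14/3      8 ]
R3 <- R3 - (2/3)*R1:  [     0  -19/3  -19/3   22/3      5 ]
R4 <- R4 - (4/3)*R1:  [    0   1/3   7/3  29/3     8 ]
R3 <- R3 - (19/14)*R2:  [      0       0  -57/14       1   -41/7 ]
R4 <- R4 - (-1/14)*R2:  [     0      0  31/14     10   60/7 ]
R4 <- R4 - (-31/57)*R3:  [      0       0       0  601/57  307/57 ]
Row echelon form:
[ -3      2       2      -5      -3 ]
[  0  -14/3    -5/3    14/3       8 ]
[  0      0  -57/14       1   -41/7 ]
[  0      0       0  601/57  307/57 ]
Nonzero rows / pivot columns: 4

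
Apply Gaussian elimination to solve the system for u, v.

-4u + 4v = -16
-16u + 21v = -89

Forward elimination on [A|b]:
R2 <- R2 - (4)*R1:  [   0    5  -25 ]
Row echelon form:
[ -4  4  |  -16 ]
[  0  5  |  -25 ]
Back-substitution:
v = (-25) / 5 = -5
u = (-16 - (4)*(-5)) / -4 = -1

(-1, -5)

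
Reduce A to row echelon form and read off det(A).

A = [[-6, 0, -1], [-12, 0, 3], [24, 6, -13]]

det(A) = 180

Forward elimination:
R2 <- R2 - (2)*R1:  [ 0  0  5 ]
R3 <- R3 - (-4)*R1:  [   0    6  -17 ]
R2 <-> R3   (pivot in column 2 was zero)
[ -6  0   -1 ]
[  0  6  -17 ]
[  0  0    5 ]
Upper-triangular form:
[ -6  0   -1 ]
[  0  6  -17 ]
[  0  0    5 ]
det(A) = (-1)^1 * (-6) * (6) * (5) = 180  (1 row swap -> sign -1)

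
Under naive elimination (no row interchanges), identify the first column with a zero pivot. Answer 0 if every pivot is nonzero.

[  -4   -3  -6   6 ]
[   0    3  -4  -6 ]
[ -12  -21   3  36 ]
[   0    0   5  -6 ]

Naive forward elimination:
R3 <- R3 - (3)*R1:  [   0  -12   21   18 ]
R3 <- R3 - (-4)*R2:  [  0   0   5  -6 ]
R4 <- R4 - (1)*R3:  [ 0  0  0  0 ]
Matrix at this point:
[ -4  -3  -6   6 ]
[  0   3  -4  -6 ]
[  0   0   5  -6 ]
[  0   0   0   0 ]
Pivot entry (4,4) in the last row is zero and there are no rows below to swap with -> zero pivot in column 4 (A is singular).

first zero-pivot column = 4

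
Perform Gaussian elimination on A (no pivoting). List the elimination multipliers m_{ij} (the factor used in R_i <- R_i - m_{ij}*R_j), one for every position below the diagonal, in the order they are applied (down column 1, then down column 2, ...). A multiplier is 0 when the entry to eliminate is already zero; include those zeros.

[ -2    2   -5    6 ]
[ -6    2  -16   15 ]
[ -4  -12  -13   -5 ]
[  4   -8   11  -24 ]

multipliers: 3, 2, -2, 4, 1, 2

Forward elimination:
R2 <- R2 - (3)*R1:  [  0  -4  -1  -3 ]
R3 <- R3 - (2)*R1:  [   0  -16   -3  -17 ]
R4 <- R4 - (-2)*R1:  [   0   -4    1  -12 ]
R3 <- R3 - (4)*R2:  [  0   0   1  -5 ]
R4 <- R4 - (1)*R2:  [  0   0   2  -9 ]
R4 <- R4 - (2)*R3:  [ 0  0  0  1 ]
Multipliers (in order of application): m_{21} = 3, m_{31} = 2, m_{41} = -2, m_{32} = 4, m_{42} = 1, m_{43} = 2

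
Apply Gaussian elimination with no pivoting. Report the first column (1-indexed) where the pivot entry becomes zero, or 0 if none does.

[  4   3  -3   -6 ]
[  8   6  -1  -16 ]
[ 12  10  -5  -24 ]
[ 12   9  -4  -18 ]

first zero-pivot column = 2

Naive forward elimination:
R2 <- R2 - (2)*R1:  [  0   0   5  -4 ]
R3 <- R3 - (3)*R1:  [  0   1   4  -6 ]
R4 <- R4 - (3)*R1:  [ 0  0  5  0 ]
Matrix at this point:
[ 4  3  -3  -6 ]
[ 0  0   5  -4 ]
[ 0  1   4  -6 ]
[ 0  0   5   0 ]
Pivot entry (2,2) is zero but row 3 has 1 in column 2 -> naive elimination stops; a row interchange (e.g. R2 <-> R3) would be required here.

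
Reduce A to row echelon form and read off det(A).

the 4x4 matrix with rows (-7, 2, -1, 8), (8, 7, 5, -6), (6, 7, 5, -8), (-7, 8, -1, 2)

det(A) = 936

Forward elimination:
R2 <- R2 - (-8/7)*R1:  [    0  65/7  27/7  22/7 ]
R3 <- R3 - (-6/7)*R1:  [    0  61/7  29/7  -8/7 ]
R4 <- R4 - (1)*R1:  [  0   6   0  -6 ]
R3 <- R3 - (61/65)*R2:  [       0        0    34/65  -266/65 ]
R4 <- R4 - (42/65)*R2:  [       0        0  -162/65  -522/65 ]
R4 <- R4 - (-81/17)*R3:  [       0        0        0  -468/17 ]
Upper-triangular form:
[ -7     2     -1        8 ]
[  0  65/7   27/7     22/7 ]
[  0     0  34/65  -266/65 ]
[  0     0      0  -468/17 ]
det(A) = (-1)^0 * (-7) * (65/7) * (34/65) * (-468/17) = 936  (0 row swaps -> sign +1)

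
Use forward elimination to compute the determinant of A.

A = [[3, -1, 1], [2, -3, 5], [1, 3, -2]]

Forward elimination:
R2 <- R2 - (2/3)*R1:  [    0  -7/3  13/3 ]
R3 <- R3 - (1/3)*R1:  [    0  10/3  -7/3 ]
R3 <- R3 - (-10/7)*R2:  [    0     0  27/7 ]
Upper-triangular form:
[ 3    -1     1 ]
[ 0  -7/3  13/3 ]
[ 0     0  27/7 ]
det(A) = (-1)^0 * (3) * (-7/3) * (27/7) = -27  (0 row swaps -> sign +1)

det(A) = -27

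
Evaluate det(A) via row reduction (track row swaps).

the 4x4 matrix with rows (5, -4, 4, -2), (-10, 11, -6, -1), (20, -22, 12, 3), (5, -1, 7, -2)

det(A) = -15

Forward elimination:
R2 <- R2 - (-2)*R1:  [  0   3   2  -5 ]
R3 <- R3 - (4)*R1:  [  0  -6  -4  11 ]
R4 <- R4 - (1)*R1:  [ 0  3  3  0 ]
R3 <- R3 - (-2)*R2:  [ 0  0  0  1 ]
R4 <- R4 - (1)*R2:  [ 0  0  1  5 ]
R3 <-> R4   (pivot in column 3 was zero)
[ 5  -4  4  -2 ]
[ 0   3  2  -5 ]
[ 0   0  1   5 ]
[ 0   0  0   1 ]
Upper-triangular form:
[ 5  -4  4  -2 ]
[ 0   3  2  -5 ]
[ 0   0  1   5 ]
[ 0   0  0   1 ]
det(A) = (-1)^1 * (5) * (3) * (1) * (1) = -15  (1 row swap -> sign -1)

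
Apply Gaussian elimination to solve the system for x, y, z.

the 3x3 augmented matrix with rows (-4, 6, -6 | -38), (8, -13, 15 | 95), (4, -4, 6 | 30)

Forward elimination on [A|b]:
R2 <- R2 - (-2)*R1:  [  0  -1   3  19 ]
R3 <- R3 - (-1)*R1:  [  0   2   0  -8 ]
R3 <- R3 - (-2)*R2:  [  0   0   6  30 ]
Row echelon form:
[ -4   6  -6  |  -38 ]
[  0  -1   3  |   19 ]
[  0   0   6  |   30 ]
Back-substitution:
z = (30) / 6 = 5
y = (19 - (3)*(5)) / -1 = -4
x = (-38 - (6)*(-4) - (-6)*(5)) / -4 = -4

(-4, -4, 5)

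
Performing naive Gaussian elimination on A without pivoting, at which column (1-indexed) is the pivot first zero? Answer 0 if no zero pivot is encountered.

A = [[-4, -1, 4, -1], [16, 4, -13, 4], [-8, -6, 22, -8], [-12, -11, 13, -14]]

Naive forward elimination:
R2 <- R2 - (-4)*R1:  [ 0  0  3  0 ]
R3 <- R3 - (2)*R1:  [  0  -4  14  -6 ]
R4 <- R4 - (3)*R1:  [   0   -8    1  -11 ]
Matrix at this point:
[ -4  -1   4   -1 ]
[  0   0   3    0 ]
[  0  -4  14   -6 ]
[  0  -8   1  -11 ]
Pivot entry (2,2) is zero but row 3 has -4 in column 2 -> naive elimination stops; a row interchange (e.g. R2 <-> R3) would be required here.

first zero-pivot column = 2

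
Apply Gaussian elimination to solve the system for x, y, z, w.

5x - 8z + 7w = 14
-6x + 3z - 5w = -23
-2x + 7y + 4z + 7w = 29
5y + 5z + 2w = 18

(2, -1, 3, 4)

Forward elimination on [A|b]:
R2 <- R2 - (-6/5)*R1:  [     0      0  -33/5   17/5  -31/5 ]
R3 <- R3 - (-2/5)*R1:  [     0      7    4/5   49/5  173/5 ]
R2 <-> R3   (pivot in column 2 was zero)
[ 5  0     -8     7     14 ]
[ 0  7    4/5  49/5  173/5 ]
[ 0  0  -33/5  17/5  -31/5 ]
[ 0  5      5     2     18 ]
R4 <- R4 - (5/7)*R2:  [     0      0   31/7     -5  -47/7 ]
R4 <- R4 - (-155/231)*R3:  [         0          0          0   -628/231  -2512/231 ]
Row echelon form:
[ 5  0     -8         7  |         14 ]
[ 0  7    4/5      49/5  |      173/5 ]
[ 0  0  -33/5      17/5  |      -31/5 ]
[ 0  0      0  -628/231  |  -2512/231 ]
Back-substitution:
w = (-2512/231) / (-628/231) = 4
z = (-31/5 - (17/5)*(4)) / (-33/5) = 3
y = (173/5 - (4/5)*(3) - (49/5)*(4)) / 7 = -1
x = (14 - (-8)*(3) - (7)*(4)) / 5 = 2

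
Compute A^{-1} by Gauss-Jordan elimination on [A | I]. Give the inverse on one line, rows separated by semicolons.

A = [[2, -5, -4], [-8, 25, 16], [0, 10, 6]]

Gauss-Jordan on [A | I]:
R1 <- (1/2)*R1:  [    1  -5/2    -2  |   1/2     0     0 ]
R2 <- R2 - (-8)*R1:  [ 0  5  0  |  4  1  0 ]
R2 <- (1/5)*R2:  [   0    1    0  |  4/5  1/5    0 ]
R1 <- R1 - (-5/2)*R2:  [   1    0   -2  |  5/2  1/2    0 ]
R3 <- R3 - (10)*R2:  [  0   0   6  |  -8  -2   1 ]
R3 <- (1/6)*R3:  [    0     0     1  |  -4/3  -1/3   1/6 ]
R1 <- R1 - (-2)*R3:  [    1     0     0  |  -1/6  -1/6   1/3 ]
Right block of [I | A^{-1}] is the inverse:
[ -1/6  -1/6  1/3 ]
[  4/5   1/5    0 ]
[ -4/3  -1/3  1/6 ]

inverse = [-1/6 -1/6 1/3; 4/5 1/5 0; -4/3 -1/3 1/6]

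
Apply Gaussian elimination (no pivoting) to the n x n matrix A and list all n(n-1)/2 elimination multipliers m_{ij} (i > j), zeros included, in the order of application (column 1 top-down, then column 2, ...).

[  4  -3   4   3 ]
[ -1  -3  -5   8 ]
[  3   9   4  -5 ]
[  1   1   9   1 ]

multipliers: -1/4, 3/4, 1/4, -3, -7/15, -92/165

Forward elimination:
R2 <- R2 - (-1/4)*R1:  [     0  -15/4     -4   35/4 ]
R3 <- R3 - (3/4)*R1:  [     0   45/4      1  -29/4 ]
R4 <- R4 - (1/4)*R1:  [   0  7/4    8  1/4 ]
R3 <- R3 - (-3)*R2:  [   0    0  -11   19 ]
R4 <- R4 - (-7/15)*R2:  [     0      0  92/15   13/3 ]
R4 <- R4 - (-92/165)*R3:  [      0       0       0  821/55 ]
Multipliers (in order of application): m_{21} = -1/4, m_{31} = 3/4, m_{41} = 1/4, m_{32} = -3, m_{42} = -7/15, m_{43} = -92/165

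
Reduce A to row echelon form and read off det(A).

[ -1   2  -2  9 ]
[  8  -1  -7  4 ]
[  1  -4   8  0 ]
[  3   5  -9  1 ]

Forward elimination:
R2 <- R2 - (-8)*R1:  [   0   15  -23   76 ]
R3 <- R3 - (-1)*R1:  [  0  -2   6   9 ]
R4 <- R4 - (-3)*R1:  [   0   11  -15   28 ]
R3 <- R3 - (-2/15)*R2:  [      0       0   44/15  287/15 ]
R4 <- R4 - (11/15)*R2:  [       0        0    28/15  -416/15 ]
R4 <- R4 - (7/11)*R3:  [       0        0        0  -439/11 ]
Upper-triangular form:
[ -1   2     -2        9 ]
[  0  15    -23       76 ]
[  0   0  44/15   287/15 ]
[  0   0      0  -439/11 ]
det(A) = (-1)^0 * (-1) * (15) * (44/15) * (-439/11) = 1756  (0 row swaps -> sign +1)

det(A) = 1756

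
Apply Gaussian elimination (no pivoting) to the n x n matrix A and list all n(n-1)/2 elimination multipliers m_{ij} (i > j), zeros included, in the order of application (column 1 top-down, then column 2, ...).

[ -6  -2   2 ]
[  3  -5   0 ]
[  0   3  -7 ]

Forward elimination:
R2 <- R2 - (-1/2)*R1:  [  0  -6   1 ]
R3: entry in column 1 is already 0 -> m_{31} = 0 (no row operation needed)
R3 <- R3 - (-1/2)*R2:  [     0      0  -13/2 ]
Multipliers (in order of application): m_{21} = -1/2, m_{31} = 0, m_{32} = -1/2

multipliers: -1/2, 0, -1/2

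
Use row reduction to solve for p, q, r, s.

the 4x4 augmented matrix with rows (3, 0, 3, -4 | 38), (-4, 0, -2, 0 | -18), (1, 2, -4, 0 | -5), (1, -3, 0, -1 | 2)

(3, 2, 3, -5)

Forward elimination on [A|b]:
R2 <- R2 - (-4/3)*R1:  [     0      0      2  -16/3   98/3 ]
R3 <- R3 - (1/3)*R1:  [     0      2     -5    4/3  -53/3 ]
R4 <- R4 - (1/3)*R1:  [     0     -3     -1    1/3  -32/3 ]
R2 <-> R3   (pivot in column 2 was zero)
[ 3   0   3     -4     38 ]
[ 0   2  -5    4/3  -53/3 ]
[ 0   0   2  -16/3   98/3 ]
[ 0  -3  -1    1/3  -32/3 ]
R4 <- R4 - (-3/2)*R2:  [      0       0   -17/2     7/3  -223/6 ]
R4 <- R4 - (-17/4)*R3:  [     0      0      0  -61/3  305/3 ]
Row echelon form:
[ 3  0   3     -4  |     38 ]
[ 0  2  -5    4/3  |  -53/3 ]
[ 0  0   2  -16/3  |   98/3 ]
[ 0  0   0  -61/3  |  305/3 ]
Back-substitution:
s = (305/3) / (-61/3) = -5
r = (98/3 - (-16/3)*(-5)) / 2 = 3
q = (-53/3 - (-5)*(3) - (4/3)*(-5)) / 2 = 2
p = (38 - (3)*(3) - (-4)*(-5)) / 3 = 3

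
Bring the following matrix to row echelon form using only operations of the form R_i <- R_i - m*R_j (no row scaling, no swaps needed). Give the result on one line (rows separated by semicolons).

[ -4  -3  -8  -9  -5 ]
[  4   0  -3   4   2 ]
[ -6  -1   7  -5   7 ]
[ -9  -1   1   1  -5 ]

Forward elimination:
R2 <- R2 - (-1)*R1:  [   0   -3  -11   -5   -3 ]
R3 <- R3 - (3/2)*R1:  [    0   7/2    19  17/2  29/2 ]
R4 <- R4 - (9/4)*R1:  [    0  23/4    19  85/4  25/4 ]
R3 <- R3 - (-7/6)*R2:  [    0     0  37/6   8/3    11 ]
R4 <- R4 - (-23/12)*R2:  [      0       0  -25/12    35/3     1/2 ]
R4 <- R4 - (-25/74)*R3:  [      0       0       0  465/37  156/37 ]
Row echelon form:
[ -4  -3    -8      -9      -5 ]
[  0  -3   -11      -5      -3 ]
[  0   0  37/6     8/3      11 ]
[  0   0     0  465/37  156/37 ]

REF = [-4 -3 -8 -9 -5; 0 -3 -11 -5 -3; 0 0 37/6 8/3 11; 0 0 0 465/37 156/37]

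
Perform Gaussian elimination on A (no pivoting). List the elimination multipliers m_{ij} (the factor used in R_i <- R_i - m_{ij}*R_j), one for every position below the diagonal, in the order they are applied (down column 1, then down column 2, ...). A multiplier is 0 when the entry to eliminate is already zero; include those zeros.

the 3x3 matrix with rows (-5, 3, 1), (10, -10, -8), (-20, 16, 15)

multipliers: -2, 4, -1

Forward elimination:
R2 <- R2 - (-2)*R1:  [  0  -4  -6 ]
R3 <- R3 - (4)*R1:  [  0   4  11 ]
R3 <- R3 - (-1)*R2:  [ 0  0  5 ]
Multipliers (in order of application): m_{21} = -2, m_{31} = 4, m_{32} = -1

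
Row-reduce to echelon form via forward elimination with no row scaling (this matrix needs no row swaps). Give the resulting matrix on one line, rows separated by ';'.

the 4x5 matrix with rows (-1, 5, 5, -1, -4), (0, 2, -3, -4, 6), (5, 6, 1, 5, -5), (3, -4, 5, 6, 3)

REF = [-1 5 5 -1 -4; 0 2 -3 -4 6; 0 0 145/2 62 -118; 0 0 0 -901/145 2524/145]

Forward elimination:
R3 <- R3 - (-5)*R1:  [   0   31   26    0  -25 ]
R4 <- R4 - (-3)*R1:  [  0  11  20   3  -9 ]
R3 <- R3 - (31/2)*R2:  [     0      0  145/2     62   -118 ]
R4 <- R4 - (11/2)*R2:  [    0     0  73/2    25   -42 ]
R4 <- R4 - (73/145)*R3:  [        0         0         0  -901/145  2524/145 ]
Row echelon form:
[ -1  5      5        -1        -4 ]
[  0  2     -3        -4         6 ]
[  0  0  145/2        62      -118 ]
[  0  0      0  -901/145  2524/145 ]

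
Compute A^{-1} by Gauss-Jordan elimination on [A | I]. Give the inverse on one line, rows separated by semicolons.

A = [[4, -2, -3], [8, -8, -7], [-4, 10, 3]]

inverse = [23/16 -3/4 -5/16; 1/8 0 1/8; 3/2 -1 -1/2]

Gauss-Jordan on [A | I]:
R1 <- (1/4)*R1:  [    1  -1/2  -3/4  |   1/4     0     0 ]
R2 <- R2 - (8)*R1:  [  0  -4  -1  |  -2   1   0 ]
R3 <- R3 - (-4)*R1:  [ 0  8  0  |  1  0  1 ]
R2 <- (1/-4)*R2:  [    0     1   1/4  |   1/2  -1/4     0 ]
R1 <- R1 - (-1/2)*R2:  [    1     0  -5/8  |   1/2  -1/8     0 ]
R3 <- R3 - (8)*R2:  [  0   0  -2  |  -3   2   1 ]
R3 <- (1/-2)*R3:  [    0     0     1  |   3/2    -1  -1/2 ]
R1 <- R1 - (-5/8)*R3:  [     1      0      0  |  23/16   -3/4  -5/16 ]
R2 <- R2 - (1/4)*R3:  [   0    1    0  |  1/8    0  1/8 ]
Right block of [I | A^{-1}] is the inverse:
[ 23/16  -3/4  -5/16 ]
[   1/8     0    1/8 ]
[   3/2    -1   -1/2 ]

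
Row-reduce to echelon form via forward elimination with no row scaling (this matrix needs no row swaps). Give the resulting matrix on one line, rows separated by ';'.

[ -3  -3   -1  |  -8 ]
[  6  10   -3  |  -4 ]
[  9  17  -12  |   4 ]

Forward elimination:
R2 <- R2 - (-2)*R1:  [   0    4   -5  -20 ]
R3 <- R3 - (-3)*R1:  [   0    8  -15  -20 ]
R3 <- R3 - (2)*R2:  [  0   0  -5  20 ]
Row echelon form:
[ -3  -3  -1  |   -8 ]
[  0   4  -5  |  -20 ]
[  0   0  -5  |   20 ]

REF = [-3 -3 -1 -8; 0 4 -5 -20; 0 0 -5 20]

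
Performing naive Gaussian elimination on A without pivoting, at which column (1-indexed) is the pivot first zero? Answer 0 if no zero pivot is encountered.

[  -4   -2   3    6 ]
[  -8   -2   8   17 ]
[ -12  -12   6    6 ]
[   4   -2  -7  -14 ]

first zero-pivot column = 0

Naive forward elimination:
R2 <- R2 - (2)*R1:  [ 0  2  2  5 ]
R3 <- R3 - (3)*R1:  [   0   -6   -3  -12 ]
R4 <- R4 - (-1)*R1:  [  0  -4  -4  -8 ]
R3 <- R3 - (-3)*R2:  [ 0  0  3  3 ]
R4 <- R4 - (-2)*R2:  [ 0  0  0  2 ]
All pivots nonzero; naive elimination completes without hitting a zero pivot.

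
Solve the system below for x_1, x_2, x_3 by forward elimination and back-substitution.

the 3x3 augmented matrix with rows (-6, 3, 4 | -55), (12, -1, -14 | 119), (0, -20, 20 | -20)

(5, -3, -4)

Forward elimination on [A|b]:
R2 <- R2 - (-2)*R1:  [  0   5  -6   9 ]
R3 <- R3 - (-4)*R2:  [  0   0  -4  16 ]
Row echelon form:
[ -6  3   4  |  -55 ]
[  0  5  -6  |    9 ]
[  0  0  -4  |   16 ]
Back-substitution:
x_3 = (16) / -4 = -4
x_2 = (9 - (-6)*(-4)) / 5 = -3
x_1 = (-55 - (3)*(-3) - (4)*(-4)) / -6 = 5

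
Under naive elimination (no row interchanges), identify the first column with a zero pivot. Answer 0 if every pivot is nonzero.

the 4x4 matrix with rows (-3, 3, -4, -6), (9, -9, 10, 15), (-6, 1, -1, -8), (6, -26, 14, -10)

Naive forward elimination:
R2 <- R2 - (-3)*R1:  [  0   0  -2  -3 ]
R3 <- R3 - (2)*R1:  [  0  -5   7   4 ]
R4 <- R4 - (-2)*R1:  [   0  -20    6  -22 ]
Matrix at this point:
[ -3    3  -4   -6 ]
[  0    0  -2   -3 ]
[  0   -5   7    4 ]
[  0  -20   6  -22 ]
Pivot entry (2,2) is zero but row 3 has -5 in column 2 -> naive elimination stops; a row interchange (e.g. R2 <-> R3) would be required here.

first zero-pivot column = 2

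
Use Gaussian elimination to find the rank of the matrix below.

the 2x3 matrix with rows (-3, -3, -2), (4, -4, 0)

Row reduction:
R2 <- R2 - (-4/3)*R1:  [    0    -8  -8/3 ]
Row echelon form:
[ -3  -3    -2 ]
[  0  -8  -8/3 ]
Nonzero rows / pivot columns: 2

rank(A) = 2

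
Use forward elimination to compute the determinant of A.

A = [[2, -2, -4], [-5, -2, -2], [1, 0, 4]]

det(A) = -60

Forward elimination:
R2 <- R2 - (-5/2)*R1:  [   0   -7  -12 ]
R3 <- R3 - (1/2)*R1:  [ 0  1  6 ]
R3 <- R3 - (-1/7)*R2:  [    0     0  30/7 ]
Upper-triangular form:
[ 2  -2    -4 ]
[ 0  -7   -12 ]
[ 0   0  30/7 ]
det(A) = (-1)^0 * (2) * (-7) * (30/7) = -60  (0 row swaps -> sign +1)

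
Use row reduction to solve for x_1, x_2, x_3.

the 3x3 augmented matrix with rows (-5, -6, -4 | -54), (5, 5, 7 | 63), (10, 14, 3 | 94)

(4, 3, 4)

Forward elimination on [A|b]:
R2 <- R2 - (-1)*R1:  [  0  -1   3   9 ]
R3 <- R3 - (-2)*R1:  [   0    2   -5  -14 ]
R3 <- R3 - (-2)*R2:  [ 0  0  1  4 ]
Row echelon form:
[ -5  -6  -4  |  -54 ]
[  0  -1   3  |    9 ]
[  0   0   1  |    4 ]
Back-substitution:
x_3 = (4) / 1 = 4
x_2 = (9 - (3)*(4)) / -1 = 3
x_1 = (-54 - (-6)*(3) - (-4)*(4)) / -5 = 4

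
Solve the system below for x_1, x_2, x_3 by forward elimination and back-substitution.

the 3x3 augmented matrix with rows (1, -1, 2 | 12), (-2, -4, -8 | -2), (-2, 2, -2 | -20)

Forward elimination on [A|b]:
R2 <- R2 - (-2)*R1:  [  0  -6  -4  22 ]
R3 <- R3 - (-2)*R1:  [ 0  0  2  4 ]
Row echelon form:
[ 1  -1   2  |  12 ]
[ 0  -6  -4  |  22 ]
[ 0   0   2  |   4 ]
Back-substitution:
x_3 = (4) / 2 = 2
x_2 = (22 - (-4)*(2)) / -6 = -5
x_1 = (12 - (-1)*(-5) - (2)*(2)) / 1 = 3

(3, -5, 2)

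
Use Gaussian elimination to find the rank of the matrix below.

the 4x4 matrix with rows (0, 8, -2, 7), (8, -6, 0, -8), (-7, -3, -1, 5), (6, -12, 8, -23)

rank(A) = 3

Row reduction:
R1 <-> R2   (pivot in column 1 was zero)
[  8   -6   0   -8 ]
[  0    8  -2    7 ]
[ -7   -3  -1    5 ]
[  6  -12   8  -23 ]
R3 <- R3 - (-7/8)*R1:  [     0  -33/4     -1     -2 ]
R4 <- R4 - (3/4)*R1:  [     0  -15/2      8    -17 ]
R3 <- R3 - (-33/32)*R2:  [      0       0  -49/16  167/32 ]
R4 <- R4 - (-15/16)*R2:  [       0        0     49/8  -167/16 ]
R4 <- R4 - (-2)*R3:  [ 0  0  0  0 ]
Row echelon form:
[ 8  -6       0      -8 ]
[ 0   8      -2       7 ]
[ 0   0  -49/16  167/32 ]
[ 0   0       0       0 ]
Nonzero rows / pivot columns: 3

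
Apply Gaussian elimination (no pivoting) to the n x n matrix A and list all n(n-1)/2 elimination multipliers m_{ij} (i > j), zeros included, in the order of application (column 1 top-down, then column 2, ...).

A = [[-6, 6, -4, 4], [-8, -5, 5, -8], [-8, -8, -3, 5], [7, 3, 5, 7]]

multipliers: 4/3, 4/3, -7/6, 16/13, -10/13, -323/405

Forward elimination:
R2 <- R2 - (4/3)*R1:  [     0    -13   31/3  -40/3 ]
R3 <- R3 - (4/3)*R1:  [    0   -16   7/3  -1/3 ]
R4 <- R4 - (-7/6)*R1:  [    0    10   1/3  35/3 ]
R3 <- R3 - (16/13)*R2:  [       0        0  -135/13   209/13 ]
R4 <- R4 - (-10/13)*R2:  [      0       0  323/39   55/39 ]
R4 <- R4 - (-323/405)*R3:  [        0         0         0  5764/405 ]
Multipliers (in order of application): m_{21} = 4/3, m_{31} = 4/3, m_{41} = -7/6, m_{32} = 16/13, m_{42} = -10/13, m_{43} = -323/405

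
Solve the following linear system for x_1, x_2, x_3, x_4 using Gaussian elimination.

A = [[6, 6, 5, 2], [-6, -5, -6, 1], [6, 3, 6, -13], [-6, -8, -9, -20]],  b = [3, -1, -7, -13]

(3, -2, -1, 1)

Forward elimination on [A|b]:
R2 <- R2 - (-1)*R1:  [  0   1  -1   3   2 ]
R3 <- R3 - (1)*R1:  [   0   -3    1  -15  -10 ]
R4 <- R4 - (-1)*R1:  [   0   -2   -4  -18  -10 ]
R3 <- R3 - (-3)*R2:  [  0   0  -2  -6  -4 ]
R4 <- R4 - (-2)*R2:  [   0    0   -6  -12   -6 ]
R4 <- R4 - (3)*R3:  [ 0  0  0  6  6 ]
Row echelon form:
[ 6  6   5   2  |   3 ]
[ 0  1  -1   3  |   2 ]
[ 0  0  -2  -6  |  -4 ]
[ 0  0   0   6  |   6 ]
Back-substitution:
x_4 = (6) / 6 = 1
x_3 = (-4 - (-6)*(1)) / -2 = -1
x_2 = (2 - (-1)*(-1) - (3)*(1)) / 1 = -2
x_1 = (3 - (6)*(-2) - (5)*(-1) - (2)*(1)) / 6 = 3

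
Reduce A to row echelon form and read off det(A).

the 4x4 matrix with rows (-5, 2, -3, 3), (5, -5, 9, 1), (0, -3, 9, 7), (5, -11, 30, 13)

det(A) = -225

Forward elimination:
R2 <- R2 - (-1)*R1:  [  0  -3   6   4 ]
R4 <- R4 - (-1)*R1:  [  0  -9  27  16 ]
R3 <- R3 - (1)*R2:  [ 0  0  3  3 ]
R4 <- R4 - (3)*R2:  [ 0  0  9  4 ]
R4 <- R4 - (3)*R3:  [  0   0   0  -5 ]
Upper-triangular form:
[ -5   2  -3   3 ]
[  0  -3   6   4 ]
[  0   0   3   3 ]
[  0   0   0  -5 ]
det(A) = (-1)^0 * (-5) * (-3) * (3) * (-5) = -225  (0 row swaps -> sign +1)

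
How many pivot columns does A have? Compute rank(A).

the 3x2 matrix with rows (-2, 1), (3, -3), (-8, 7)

rank(A) = 2

Row reduction:
R2 <- R2 - (-3/2)*R1:  [    0  -3/2 ]
R3 <- R3 - (4)*R1:  [ 0  3 ]
R3 <- R3 - (-2)*R2:  [ 0  0 ]
Row echelon form:
[ -2     1 ]
[  0  -3/2 ]
[  0     0 ]
Nonzero rows / pivot columns: 2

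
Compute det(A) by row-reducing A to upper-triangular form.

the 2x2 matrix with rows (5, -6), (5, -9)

Forward elimination:
R2 <- R2 - (1)*R1:  [  0  -3 ]
Upper-triangular form:
[ 5  -6 ]
[ 0  -3 ]
det(A) = (-1)^0 * (5) * (-3) = -15  (0 row swaps -> sign +1)

det(A) = -15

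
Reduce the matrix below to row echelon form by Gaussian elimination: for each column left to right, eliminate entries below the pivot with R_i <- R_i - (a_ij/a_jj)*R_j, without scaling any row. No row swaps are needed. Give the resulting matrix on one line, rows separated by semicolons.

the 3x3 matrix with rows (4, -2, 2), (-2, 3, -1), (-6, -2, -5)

Forward elimination:
R2 <- R2 - (-1/2)*R1:  [ 0  2  0 ]
R3 <- R3 - (-3/2)*R1:  [  0  -5  -2 ]
R3 <- R3 - (-5/2)*R2:  [  0   0  -2 ]
Row echelon form:
[ 4  -2   2 ]
[ 0   2   0 ]
[ 0   0  -2 ]

REF = [4 -2 2; 0 2 0; 0 0 -2]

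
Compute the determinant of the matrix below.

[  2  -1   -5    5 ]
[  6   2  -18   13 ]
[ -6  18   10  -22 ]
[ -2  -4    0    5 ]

Forward elimination:
R2 <- R2 - (3)*R1:  [  0   5  -3  -2 ]
R3 <- R3 - (-3)*R1:  [  0  15  -5  -7 ]
R4 <- R4 - (-1)*R1:  [  0  -5  -5  10 ]
R3 <- R3 - (3)*R2:  [  0   0   4  -1 ]
R4 <- R4 - (-1)*R2:  [  0   0  -8   8 ]
R4 <- R4 - (-2)*R3:  [ 0  0  0  6 ]
Upper-triangular form:
[ 2  -1  -5   5 ]
[ 0   5  -3  -2 ]
[ 0   0   4  -1 ]
[ 0   0   0   6 ]
det(A) = (-1)^0 * (2) * (5) * (4) * (6) = 240  (0 row swaps -> sign +1)

det(A) = 240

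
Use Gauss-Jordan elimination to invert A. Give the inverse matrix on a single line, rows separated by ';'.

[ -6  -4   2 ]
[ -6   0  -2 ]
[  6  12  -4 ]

Gauss-Jordan on [A | I]:
R1 <- (1/-6)*R1:  [    1   2/3  -1/3  |  -1/6     0     0 ]
R2 <- R2 - (-6)*R1:  [  0   4  -4  |  -1   1   0 ]
R3 <- R3 - (6)*R1:  [  0   8  -2  |   1   0   1 ]
R2 <- (1/4)*R2:  [    0     1    -1  |  -1/4   1/4     0 ]
R1 <- R1 - (2/3)*R2:  [    1     0   1/3  |     0  -1/6     0 ]
R3 <- R3 - (8)*R2:  [  0   0   6  |   3  -2   1 ]
R3 <- (1/6)*R3:  [    0     0     1  |   1/2  -1/3   1/6 ]
R1 <- R1 - (1/3)*R3:  [     1      0      0  |   -1/6  -1/18  -1/18 ]
R2 <- R2 - (-1)*R3:  [     0      1      0  |    1/4  -1/12    1/6 ]
Right block of [I | A^{-1}] is the inverse:
[ -1/6  -1/18  -1/18 ]
[  1/4  -1/12    1/6 ]
[  1/2   -1/3    1/6 ]

inverse = [-1/6 -1/18 -1/18; 1/4 -1/12 1/6; 1/2 -1/3 1/6]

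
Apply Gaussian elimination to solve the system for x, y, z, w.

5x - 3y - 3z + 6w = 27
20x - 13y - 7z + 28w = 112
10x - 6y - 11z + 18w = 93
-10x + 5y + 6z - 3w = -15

(-3, -3, -3, 4)

Forward elimination on [A|b]:
R2 <- R2 - (4)*R1:  [  0  -1   5   4   4 ]
R3 <- R3 - (2)*R1:  [  0   0  -5   6  39 ]
R4 <- R4 - (-2)*R1:  [  0  -1   0   9  39 ]
R4 <- R4 - (1)*R2:  [  0   0  -5   5  35 ]
R4 <- R4 - (1)*R3:  [  0   0   0  -1  -4 ]
Row echelon form:
[ 5  -3  -3   6  |  27 ]
[ 0  -1   5   4  |   4 ]
[ 0   0  -5   6  |  39 ]
[ 0   0   0  -1  |  -4 ]
Back-substitution:
w = (-4) / -1 = 4
z = (39 - (6)*(4)) / -5 = -3
y = (4 - (5)*(-3) - (4)*(4)) / -1 = -3
x = (27 - (-3)*(-3) - (-3)*(-3) - (6)*(4)) / 5 = -3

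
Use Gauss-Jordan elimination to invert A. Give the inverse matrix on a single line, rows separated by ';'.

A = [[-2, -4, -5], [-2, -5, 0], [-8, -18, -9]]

inverse = [45/2 27 -25/2; -9 -11 5; -2 -2 1]

Gauss-Jordan on [A | I]:
R1 <- (1/-2)*R1:  [    1     2   5/2  |  -1/2     0     0 ]
R2 <- R2 - (-2)*R1:  [  0  -1   5  |  -1   1   0 ]
R3 <- R3 - (-8)*R1:  [  0  -2  11  |  -4   0   1 ]
R2 <- (1/-1)*R2:  [  0   1  -5  |   1  -1   0 ]
R1 <- R1 - (2)*R2:  [    1     0  25/2  |  -5/2     2     0 ]
R3 <- R3 - (-2)*R2:  [  0   0   1  |  -2  -2   1 ]
R1 <- R1 - (25/2)*R3:  [     1      0      0  |   45/2     27  -25/2 ]
R2 <- R2 - (-5)*R3:  [   0    1    0  |   -9  -11    5 ]
Right block of [I | A^{-1}] is the inverse:
[ 45/2   27  -25/2 ]
[   -9  -11      5 ]
[   -2   -2      1 ]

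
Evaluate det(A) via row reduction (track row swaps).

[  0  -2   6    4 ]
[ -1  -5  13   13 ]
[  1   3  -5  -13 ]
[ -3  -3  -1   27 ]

det(A) = -16

Forward elimination:
R1 <-> R2   (pivot in column 1 was zero)
[ -1  -5  13   13 ]
[  0  -2   6    4 ]
[  1   3  -5  -13 ]
[ -3  -3  -1   27 ]
R3 <- R3 - (-1)*R1:  [  0  -2   8   0 ]
R4 <- R4 - (3)*R1:  [   0   12  -40  -12 ]
R3 <- R3 - (1)*R2:  [  0   0   2  -4 ]
R4 <- R4 - (-6)*R2:  [  0   0  -4  12 ]
R4 <- R4 - (-2)*R3:  [ 0  0  0  4 ]
Upper-triangular form:
[ -1  -5  13  13 ]
[  0  -2   6   4 ]
[  0   0   2  -4 ]
[  0   0   0   4 ]
det(A) = (-1)^1 * (-1) * (-2) * (2) * (4) = -16  (1 row swap -> sign -1)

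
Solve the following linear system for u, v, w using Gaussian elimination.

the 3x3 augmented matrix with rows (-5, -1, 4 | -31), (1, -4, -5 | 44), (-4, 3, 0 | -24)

Forward elimination on [A|b]:
R2 <- R2 - (-1/5)*R1:  [     0  -21/5  -21/5  189/5 ]
R3 <- R3 - (4/5)*R1:  [     0   19/5  -16/5    4/5 ]
R3 <- R3 - (-19/21)*R2:  [  0   0  -7  35 ]
Row echelon form:
[ -5     -1      4  |    -31 ]
[  0  -21/5  -21/5  |  189/5 ]
[  0      0     -7  |     35 ]
Back-substitution:
w = (35) / -7 = -5
v = (189/5 - (-21/5)*(-5)) / (-21/5) = -4
u = (-31 - (-1)*(-4) - (4)*(-5)) / -5 = 3

(3, -4, -5)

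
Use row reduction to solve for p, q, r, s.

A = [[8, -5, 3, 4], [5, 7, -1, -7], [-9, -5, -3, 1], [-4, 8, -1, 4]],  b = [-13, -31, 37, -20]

(-4, -3, 4, -2)

Forward elimination on [A|b]:
R2 <- R2 - (5/8)*R1:  [      0    81/8   -23/8   -19/2  -183/8 ]
R3 <- R3 - (-9/8)*R1:  [     0  -85/8    3/8   11/2  179/8 ]
R4 <- R4 - (-1/2)*R1:  [     0   11/2    1/2      6  -53/2 ]
R3 <- R3 - (-85/81)*R2:  [       0        0  -214/81  -362/81   -44/27 ]
R4 <- R4 - (44/81)*R2:  [       0        0   167/81   904/81  -380/27 ]
R4 <- R4 - (-167/214)*R3:  [         0          0          0    821/107  -1642/107 ]
Row echelon form:
[ 8    -5        3        4  |        -13 ]
[ 0  81/8    -23/8    -19/2  |     -183/8 ]
[ 0     0  -214/81  -362/81  |     -44/27 ]
[ 0     0        0  821/107  |  -1642/107 ]
Back-substitution:
s = (-1642/107) / (821/107) = -2
r = (-44/27 - (-362/81)*(-2)) / (-214/81) = 4
q = (-183/8 - (-23/8)*(4) - (-19/2)*(-2)) / (81/8) = -3
p = (-13 - (-5)*(-3) - (3)*(4) - (4)*(-2)) / 8 = -4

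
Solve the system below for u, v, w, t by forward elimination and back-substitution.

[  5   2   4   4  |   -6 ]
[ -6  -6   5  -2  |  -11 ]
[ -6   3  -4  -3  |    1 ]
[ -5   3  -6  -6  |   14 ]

(2, 0, -1, -3)

Forward elimination on [A|b]:
R2 <- R2 - (-6/5)*R1:  [     0  -18/5   49/5   14/5  -91/5 ]
R3 <- R3 - (-6/5)*R1:  [     0   27/5    4/5    9/5  -31/5 ]
R4 <- R4 - (-1)*R1:  [  0   5  -2  -2   8 ]
R3 <- R3 - (-3/2)*R2:  [     0      0   31/2      6  -67/2 ]
R4 <- R4 - (-25/18)*R2:  [       0        0   209/18     17/9  -311/18 ]
R4 <- R4 - (209/279)*R3:  [        0         0         0  -727/279    727/93 ]
Row echelon form:
[ 5      2     4         4  |      -6 ]
[ 0  -18/5  49/5      14/5  |   -91/5 ]
[ 0      0  31/2         6  |   -67/2 ]
[ 0      0     0  -727/279  |  727/93 ]
Back-substitution:
t = (727/93) / (-727/279) = -3
w = (-67/2 - (6)*(-3)) / (31/2) = -1
v = (-91/5 - (49/5)*(-1) - (14/5)*(-3)) / (-18/5) = 0
u = (-6 - (2)*(0) - (4)*(-1) - (4)*(-3)) / 5 = 2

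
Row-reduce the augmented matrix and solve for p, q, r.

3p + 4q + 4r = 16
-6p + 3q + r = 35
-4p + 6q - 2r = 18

(-4, 2, 5)

Forward elimination on [A|b]:
R2 <- R2 - (-2)*R1:  [  0  11   9  67 ]
R3 <- R3 - (-4/3)*R1:  [     0   34/3   10/3  118/3 ]
R3 <- R3 - (34/33)*R2:  [       0        0  -196/33  -980/33 ]
Row echelon form:
[ 3   4        4  |       16 ]
[ 0  11        9  |       67 ]
[ 0   0  -196/33  |  -980/33 ]
Back-substitution:
r = (-980/33) / (-196/33) = 5
q = (67 - (9)*(5)) / 11 = 2
p = (16 - (4)*(2) - (4)*(5)) / 3 = -4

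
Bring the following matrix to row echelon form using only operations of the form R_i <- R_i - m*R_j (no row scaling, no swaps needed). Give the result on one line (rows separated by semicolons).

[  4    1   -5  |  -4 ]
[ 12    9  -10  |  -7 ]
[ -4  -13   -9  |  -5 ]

Forward elimination:
R2 <- R2 - (3)*R1:  [ 0  6  5  5 ]
R3 <- R3 - (-1)*R1:  [   0  -12  -14   -9 ]
R3 <- R3 - (-2)*R2:  [  0   0  -4   1 ]
Row echelon form:
[ 4  1  -5  |  -4 ]
[ 0  6   5  |   5 ]
[ 0  0  -4  |   1 ]

REF = [4 1 -5 -4; 0 6 5 5; 0 0 -4 1]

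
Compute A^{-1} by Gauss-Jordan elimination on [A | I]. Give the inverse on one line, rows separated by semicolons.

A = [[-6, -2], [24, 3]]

inverse = [1/10 1/15; -4/5 -1/5]

Gauss-Jordan on [A | I]:
R1 <- (1/-6)*R1:  [    1   1/3  |  -1/6     0 ]
R2 <- R2 - (24)*R1:  [  0  -5  |   4   1 ]
R2 <- (1/-5)*R2:  [    0     1  |  -4/5  -1/5 ]
R1 <- R1 - (1/3)*R2:  [    1     0  |  1/10  1/15 ]
Right block of [I | A^{-1}] is the inverse:
[ 1/10  1/15 ]
[ -4/5  -1/5 ]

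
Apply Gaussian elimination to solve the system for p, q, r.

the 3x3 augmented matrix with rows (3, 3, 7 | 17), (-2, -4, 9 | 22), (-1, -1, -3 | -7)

Forward elimination on [A|b]:
R2 <- R2 - (-2/3)*R1:  [     0     -2   41/3  100/3 ]
R3 <- R3 - (-1/3)*R1:  [    0     0  -2/3  -4/3 ]
Row echelon form:
[ 3   3     7  |     17 ]
[ 0  -2  41/3  |  100/3 ]
[ 0   0  -2/3  |   -4/3 ]
Back-substitution:
r = (-4/3) / (-2/3) = 2
q = (100/3 - (41/3)*(2)) / -2 = -3
p = (17 - (3)*(-3) - (7)*(2)) / 3 = 4

(4, -3, 2)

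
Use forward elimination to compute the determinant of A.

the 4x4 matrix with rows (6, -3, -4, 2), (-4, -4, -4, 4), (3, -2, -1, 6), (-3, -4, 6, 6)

Forward elimination:
R2 <- R2 - (-2/3)*R1:  [     0     -6  -20/3   16/3 ]
R3 <- R3 - (1/2)*R1:  [    0  -1/2     1     5 ]
R4 <- R4 - (-1/2)*R1:  [     0  -11/2      4      7 ]
R3 <- R3 - (1/12)*R2:  [    0     0  14/9  41/9 ]
R4 <- R4 - (11/12)*R2:  [    0     0  91/9  19/9 ]
R4 <- R4 - (13/2)*R3:  [     0      0      0  -55/2 ]
Upper-triangular form:
[ 6  -3     -4      2 ]
[ 0  -6  -20/3   16/3 ]
[ 0   0   14/9   41/9 ]
[ 0   0      0  -55/2 ]
det(A) = (-1)^0 * (6) * (-6) * (14/9) * (-55/2) = 1540  (0 row swaps -> sign +1)

det(A) = 1540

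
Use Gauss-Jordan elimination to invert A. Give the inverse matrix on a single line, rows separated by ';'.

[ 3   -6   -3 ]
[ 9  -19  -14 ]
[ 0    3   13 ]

inverse = [-205/6 23/2 9/2; -39/2 13/2 5/2; 9/2 -3/2 -1/2]

Gauss-Jordan on [A | I]:
R1 <- (1/3)*R1:  [   1   -2   -1  |  1/3    0    0 ]
R2 <- R2 - (9)*R1:  [  0  -1  -5  |  -3   1   0 ]
R2 <- (1/-1)*R2:  [  0   1   5  |   3  -1   0 ]
R1 <- R1 - (-2)*R2:  [    1     0     9  |  19/3    -2     0 ]
R3 <- R3 - (3)*R2:  [  0   0  -2  |  -9   3   1 ]
R3 <- (1/-2)*R3:  [    0     0     1  |   9/2  -3/2  -1/2 ]
R1 <- R1 - (9)*R3:  [      1       0       0  |  -205/6    23/2     9/2 ]
R2 <- R2 - (5)*R3:  [     0      1      0  |  -39/2   13/2    5/2 ]
Right block of [I | A^{-1}] is the inverse:
[ -205/6  23/2   9/2 ]
[  -39/2  13/2   5/2 ]
[    9/2  -3/2  -1/2 ]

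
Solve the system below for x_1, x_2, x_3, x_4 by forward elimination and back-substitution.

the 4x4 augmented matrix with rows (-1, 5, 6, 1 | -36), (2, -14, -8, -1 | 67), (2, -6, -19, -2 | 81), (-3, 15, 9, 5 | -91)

(-2, -3, -3, -5)

Forward elimination on [A|b]:
R2 <- R2 - (-2)*R1:  [  0  -4   4   1  -5 ]
R3 <- R3 - (-2)*R1:  [  0   4  -7   0   9 ]
R4 <- R4 - (3)*R1:  [  0   0  -9   2  17 ]
R3 <- R3 - (-1)*R2:  [  0   0  -3   1   4 ]
R4 <- R4 - (3)*R3:  [  0   0   0  -1   5 ]
Row echelon form:
[ -1   5   6   1  |  -36 ]
[  0  -4   4   1  |   -5 ]
[  0   0  -3   1  |    4 ]
[  0   0   0  -1  |    5 ]
Back-substitution:
x_4 = (5) / -1 = -5
x_3 = (4 - (1)*(-5)) / -3 = -3
x_2 = (-5 - (4)*(-3) - (1)*(-5)) / -4 = -3
x_1 = (-36 - (5)*(-3) - (6)*(-3) - (1)*(-5)) / -1 = -2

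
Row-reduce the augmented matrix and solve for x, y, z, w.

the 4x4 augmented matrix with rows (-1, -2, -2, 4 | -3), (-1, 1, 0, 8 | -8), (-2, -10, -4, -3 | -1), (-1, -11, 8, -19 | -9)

Forward elimination on [A|b]:
R2 <- R2 - (1)*R1:  [  0   3   2   4  -5 ]
R3 <- R3 - (2)*R1:  [   0   -6    0  -11    5 ]
R4 <- R4 - (1)*R1:  [   0   -9   10  -23   -6 ]
R3 <- R3 - (-2)*R2:  [  0   0   4  -3  -5 ]
R4 <- R4 - (-3)*R2:  [   0    0   16  -11  -21 ]
R4 <- R4 - (4)*R3:  [  0   0   0   1  -1 ]
Row echelon form:
[ -1  -2  -2   4  |  -3 ]
[  0   3   2   4  |  -5 ]
[  0   0   4  -3  |  -5 ]
[  0   0   0   1  |  -1 ]
Back-substitution:
w = (-1) / 1 = -1
z = (-5 - (-3)*(-1)) / 4 = -2
y = (-5 - (2)*(-2) - (4)*(-1)) / 3 = 1
x = (-3 - (-2)*(1) - (-2)*(-2) - (4)*(-1)) / -1 = 1

(1, 1, -2, -1)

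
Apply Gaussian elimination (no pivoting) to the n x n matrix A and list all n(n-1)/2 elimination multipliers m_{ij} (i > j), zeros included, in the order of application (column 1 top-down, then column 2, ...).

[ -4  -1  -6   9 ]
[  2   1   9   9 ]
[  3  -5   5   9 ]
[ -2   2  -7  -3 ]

Forward elimination:
R2 <- R2 - (-1/2)*R1:  [    0   1/2     6  27/2 ]
R3 <- R3 - (-3/4)*R1:  [     0  -23/4    1/2   63/4 ]
R4 <- R4 - (1/2)*R1:  [     0    5/2     -4  -15/2 ]
R3 <- R3 - (-23/2)*R2:  [     0      0  139/2    171 ]
R4 <- R4 - (5)*R2:  [   0    0  -34  -75 ]
R4 <- R4 - (-68/139)*R3:  [        0         0         0  1203/139 ]
Multipliers (in order of application): m_{21} = -1/2, m_{31} = -3/4, m_{41} = 1/2, m_{32} = -23/2, m_{42} = 5, m_{43} = -68/139

multipliers: -1/2, -3/4, 1/2, -23/2, 5, -68/139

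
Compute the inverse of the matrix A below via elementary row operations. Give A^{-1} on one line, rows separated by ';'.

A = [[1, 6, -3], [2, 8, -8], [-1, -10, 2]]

inverse = [16 -9/2 6; -1 1/4 -1/2; 3 -1 1]

Gauss-Jordan on [A | I]:
R2 <- R2 - (2)*R1:  [  0  -4  -2  |  -2   1   0 ]
R3 <- R3 - (-1)*R1:  [  0  -4  -1  |   1   0   1 ]
R2 <- (1/-4)*R2:  [    0     1   1/2  |   1/2  -1/4     0 ]
R1 <- R1 - (6)*R2:  [   1    0   -6  |   -2  3/2    0 ]
R3 <- R3 - (-4)*R2:  [  0   0   1  |   3  -1   1 ]
R1 <- R1 - (-6)*R3:  [    1     0     0  |    16  -9/2     6 ]
R2 <- R2 - (1/2)*R3:  [    0     1     0  |    -1   1/4  -1/2 ]
Right block of [I | A^{-1}] is the inverse:
[ 16  -9/2     6 ]
[ -1   1/4  -1/2 ]
[  3    -1     1 ]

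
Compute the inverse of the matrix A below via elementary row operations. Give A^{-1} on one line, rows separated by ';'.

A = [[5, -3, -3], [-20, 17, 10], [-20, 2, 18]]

Gauss-Jordan on [A | I]:
R1 <- (1/5)*R1:  [    1  -3/5  -3/5  |   1/5     0     0 ]
R2 <- R2 - (-20)*R1:  [  0   5  -2  |   4   1   0 ]
R3 <- R3 - (-20)*R1:  [   0  -10    6  |    4    0    1 ]
R2 <- (1/5)*R2:  [    0     1  -2/5  |   4/5   1/5     0 ]
R1 <- R1 - (-3/5)*R2:  [      1       0  -21/25  |   17/25    3/25       0 ]
R3 <- R3 - (-10)*R2:  [  0   0   2  |  12   2   1 ]
R3 <- (1/2)*R3:  [   0    0    1  |    6    1  1/2 ]
R1 <- R1 - (-21/25)*R3:  [      1       0       0  |  143/25   24/25   21/50 ]
R2 <- R2 - (-2/5)*R3:  [    0     1     0  |  16/5   3/5   1/5 ]
Right block of [I | A^{-1}] is the inverse:
[ 143/25  24/25  21/50 ]
[   16/5    3/5    1/5 ]
[      6      1    1/2 ]

inverse = [143/25 24/25 21/50; 16/5 3/5 1/5; 6 1 1/2]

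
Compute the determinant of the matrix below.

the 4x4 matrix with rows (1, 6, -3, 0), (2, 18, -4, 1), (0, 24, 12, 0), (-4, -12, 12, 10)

det(A) = 96

Forward elimination:
R2 <- R2 - (2)*R1:  [ 0  6  2  1 ]
R4 <- R4 - (-4)*R1:  [  0  12   0  10 ]
R3 <- R3 - (4)*R2:  [  0   0   4  -4 ]
R4 <- R4 - (2)*R2:  [  0   0  -4   8 ]
R4 <- R4 - (-1)*R3:  [ 0  0  0  4 ]
Upper-triangular form:
[ 1  6  -3   0 ]
[ 0  6   2   1 ]
[ 0  0   4  -4 ]
[ 0  0   0   4 ]
det(A) = (-1)^0 * (1) * (6) * (4) * (4) = 96  (0 row swaps -> sign +1)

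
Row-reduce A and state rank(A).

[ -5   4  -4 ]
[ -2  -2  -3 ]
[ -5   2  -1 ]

rank(A) = 3

Row reduction:
R2 <- R2 - (2/5)*R1:  [     0  -18/5   -7/5 ]
R3 <- R3 - (1)*R1:  [  0  -2   3 ]
R3 <- R3 - (5/9)*R2:  [    0     0  34/9 ]
Row echelon form:
[ -5      4    -4 ]
[  0  -18/5  -7/5 ]
[  0      0  34/9 ]
Nonzero rows / pivot columns: 3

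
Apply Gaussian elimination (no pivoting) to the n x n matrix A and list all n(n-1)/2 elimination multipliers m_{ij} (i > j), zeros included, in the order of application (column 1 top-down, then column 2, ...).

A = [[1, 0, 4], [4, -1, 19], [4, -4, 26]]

Forward elimination:
R2 <- R2 - (4)*R1:  [  0  -1   3 ]
R3 <- R3 - (4)*R1:  [  0  -4  10 ]
R3 <- R3 - (4)*R2:  [  0   0  -2 ]
Multipliers (in order of application): m_{21} = 4, m_{31} = 4, m_{32} = 4

multipliers: 4, 4, 4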